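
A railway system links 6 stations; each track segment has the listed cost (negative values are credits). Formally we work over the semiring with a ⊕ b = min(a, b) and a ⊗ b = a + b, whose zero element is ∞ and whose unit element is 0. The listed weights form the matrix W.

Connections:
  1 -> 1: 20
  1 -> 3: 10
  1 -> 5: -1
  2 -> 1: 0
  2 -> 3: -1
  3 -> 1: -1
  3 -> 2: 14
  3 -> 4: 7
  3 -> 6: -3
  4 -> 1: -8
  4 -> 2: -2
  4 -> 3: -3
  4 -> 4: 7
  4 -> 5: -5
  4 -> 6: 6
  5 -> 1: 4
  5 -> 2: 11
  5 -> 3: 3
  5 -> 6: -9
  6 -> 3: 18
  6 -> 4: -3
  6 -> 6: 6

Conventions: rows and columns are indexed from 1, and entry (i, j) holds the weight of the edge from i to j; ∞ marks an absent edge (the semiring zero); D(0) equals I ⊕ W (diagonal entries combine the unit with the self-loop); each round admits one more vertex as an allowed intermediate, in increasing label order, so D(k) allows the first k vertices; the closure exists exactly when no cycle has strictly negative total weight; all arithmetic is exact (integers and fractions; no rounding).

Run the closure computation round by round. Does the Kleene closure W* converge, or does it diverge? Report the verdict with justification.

D(0):
  [0, ∞, 10, ∞, -1, ∞]
  [0, 0, -1, ∞, ∞, ∞]
  [-1, 14, 0, 7, ∞, -3]
  [-8, -2, -3, 0, -5, 6]
  [4, 11, 3, ∞, 0, -9]
  [∞, ∞, 18, -3, ∞, 0]
D(1):
  [0, ∞, 10, ∞, -1, ∞]
  [0, 0, -1, ∞, -1, ∞]
  [-1, 14, 0, 7, -2, -3]
  [-8, -2, -3, 0, -9, 6]
  [4, 11, 3, ∞, 0, -9]
  [∞, ∞, 18, -3, ∞, 0]
D(2):
  [0, ∞, 10, ∞, -1, ∞]
  [0, 0, -1, ∞, -1, ∞]
  [-1, 14, 0, 7, -2, -3]
  [-8, -2, -3, 0, -9, 6]
  [4, 11, 3, ∞, 0, -9]
  [∞, ∞, 18, -3, ∞, 0]
D(3):
  [0, 24, 10, 17, -1, 7]
  [-2, 0, -1, 6, -3, -4]
  [-1, 14, 0, 7, -2, -3]
  [-8, -2, -3, 0, -9, -6]
  [2, 11, 3, 10, 0, -9]
  [17, 32, 18, -3, 16, 0]
Detection: at round 4, diagonal entry (6, 6) turns strictly negative.
Key observation: the cycle 6->4->1->3->6 has total weight (-3) + (-8) + 10 + (-3), which is strictly negative.
Answer: DIVERGES — negative cycle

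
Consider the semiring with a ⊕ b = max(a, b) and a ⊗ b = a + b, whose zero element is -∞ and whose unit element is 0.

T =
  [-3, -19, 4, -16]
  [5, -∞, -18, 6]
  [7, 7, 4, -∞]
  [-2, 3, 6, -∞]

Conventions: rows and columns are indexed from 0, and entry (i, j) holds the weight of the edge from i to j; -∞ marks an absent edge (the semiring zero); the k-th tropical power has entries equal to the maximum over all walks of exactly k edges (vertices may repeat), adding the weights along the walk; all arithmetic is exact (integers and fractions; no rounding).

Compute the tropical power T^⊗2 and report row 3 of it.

T^⊗2:
  [11, 11, 8, -13]
  [4, 9, 12, -11]
  [12, 11, 11, 13]
  [13, 13, 10, 9]
Answer: row 3 of T^⊗2 = [13, 13, 10, 9]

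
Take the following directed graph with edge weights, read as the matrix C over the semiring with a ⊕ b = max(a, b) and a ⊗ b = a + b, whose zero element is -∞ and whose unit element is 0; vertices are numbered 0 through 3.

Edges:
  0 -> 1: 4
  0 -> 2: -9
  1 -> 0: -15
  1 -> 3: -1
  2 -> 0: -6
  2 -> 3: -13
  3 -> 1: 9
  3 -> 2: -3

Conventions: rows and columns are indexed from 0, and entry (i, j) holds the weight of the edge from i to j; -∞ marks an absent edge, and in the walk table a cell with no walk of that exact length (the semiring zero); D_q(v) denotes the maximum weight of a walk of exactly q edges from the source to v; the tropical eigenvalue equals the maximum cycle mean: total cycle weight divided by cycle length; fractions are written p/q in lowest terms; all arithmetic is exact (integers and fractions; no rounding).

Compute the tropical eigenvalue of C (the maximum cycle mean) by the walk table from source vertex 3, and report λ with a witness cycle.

q=0: [-∞, -∞, -∞, 0]
q=1: [-∞, 9, -3, -∞]
q=2: [-6, -∞, -∞, 8]
q=3: [-∞, 17, 5, -∞]
q=4: [2, -∞, -∞, 16]
Optimal cycle mean attained by: cycle 1->3->1, total (-1) + 9, length 2.
Answer: λ = 4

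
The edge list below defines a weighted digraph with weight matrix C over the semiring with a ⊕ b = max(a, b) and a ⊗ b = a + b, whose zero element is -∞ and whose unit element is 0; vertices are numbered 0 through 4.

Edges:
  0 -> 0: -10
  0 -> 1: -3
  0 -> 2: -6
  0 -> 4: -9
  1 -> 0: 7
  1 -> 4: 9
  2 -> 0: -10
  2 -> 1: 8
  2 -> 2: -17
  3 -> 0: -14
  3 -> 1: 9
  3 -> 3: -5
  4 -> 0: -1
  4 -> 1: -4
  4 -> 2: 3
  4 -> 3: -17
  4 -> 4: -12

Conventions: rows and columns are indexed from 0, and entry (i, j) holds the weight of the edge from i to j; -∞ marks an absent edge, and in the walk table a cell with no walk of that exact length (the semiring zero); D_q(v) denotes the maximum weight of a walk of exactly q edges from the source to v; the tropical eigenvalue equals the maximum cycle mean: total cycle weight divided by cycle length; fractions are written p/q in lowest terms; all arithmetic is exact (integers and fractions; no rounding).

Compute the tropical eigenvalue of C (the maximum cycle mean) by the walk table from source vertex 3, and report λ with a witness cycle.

q=0: [-∞, -∞, -∞, 0, -∞]
q=1: [-14, 9, -∞, -5, -∞]
q=2: [16, 4, -20, -10, 18]
q=3: [17, 14, 21, 1, 13]
q=4: [21, 29, 16, -4, 23]
q=5: [36, 24, 26, 6, 38]
Optimal cycle mean attained by: cycle 1->4->2->1, total 9 + 3 + 8, length 3.
Answer: λ = 20/3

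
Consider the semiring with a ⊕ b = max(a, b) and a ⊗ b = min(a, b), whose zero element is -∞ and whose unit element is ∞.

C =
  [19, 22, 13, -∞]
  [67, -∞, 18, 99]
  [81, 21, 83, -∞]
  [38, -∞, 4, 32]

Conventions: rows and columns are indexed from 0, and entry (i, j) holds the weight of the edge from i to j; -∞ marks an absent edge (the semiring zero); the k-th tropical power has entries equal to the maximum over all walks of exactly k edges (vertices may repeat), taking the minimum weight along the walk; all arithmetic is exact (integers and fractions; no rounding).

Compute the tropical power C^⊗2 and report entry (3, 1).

C^⊗2:
  [22, 19, 18, 22]
  [38, 22, 18, 32]
  [81, 22, 83, 21]
  [32, 22, 13, 32]
Key observation: the optimum is the walk 3->0->1, with weight 38 min 22 = 22.
Optimal value attained by: walk 3->0->1.
Answer: (C^⊗2)[3][1] = 22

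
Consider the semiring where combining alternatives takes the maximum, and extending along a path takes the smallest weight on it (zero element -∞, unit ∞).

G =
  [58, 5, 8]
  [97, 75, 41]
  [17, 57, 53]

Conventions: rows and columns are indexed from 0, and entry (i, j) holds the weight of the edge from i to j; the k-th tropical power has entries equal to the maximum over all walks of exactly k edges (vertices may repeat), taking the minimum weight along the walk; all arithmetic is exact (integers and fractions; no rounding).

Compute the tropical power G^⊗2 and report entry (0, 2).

G^⊗2:
  [58, 8, 8]
  [75, 75, 41]
  [57, 57, 53]
Key observation: the optimum is the walk 0->0->2, with weight 58 min 8 = 8.
Optimal value attained by: walk 0->0->2.
Answer: (G^⊗2)[0][2] = 8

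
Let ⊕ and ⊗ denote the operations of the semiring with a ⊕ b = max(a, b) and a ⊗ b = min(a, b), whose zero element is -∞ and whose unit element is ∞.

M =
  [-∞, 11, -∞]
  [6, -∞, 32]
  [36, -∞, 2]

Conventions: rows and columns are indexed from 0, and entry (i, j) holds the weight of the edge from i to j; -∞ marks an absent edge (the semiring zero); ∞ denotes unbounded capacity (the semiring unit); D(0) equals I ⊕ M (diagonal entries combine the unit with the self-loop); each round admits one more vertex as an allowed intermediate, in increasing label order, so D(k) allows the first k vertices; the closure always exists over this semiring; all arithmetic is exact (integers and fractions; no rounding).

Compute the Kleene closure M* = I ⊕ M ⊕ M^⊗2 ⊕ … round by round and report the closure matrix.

D(0):
  [∞, 11, -∞]
  [6, ∞, 32]
  [36, -∞, ∞]
D(1):
  [∞, 11, -∞]
  [6, ∞, 32]
  [36, 11, ∞]
D(2):
  [∞, 11, 11]
  [6, ∞, 32]
  [36, 11, ∞]
D(3):
  [∞, 11, 11]
  [32, ∞, 32]
  [36, 11, ∞]
Answer: M* = [[∞, 11, 11], [32, ∞, 32], [36, 11, ∞]]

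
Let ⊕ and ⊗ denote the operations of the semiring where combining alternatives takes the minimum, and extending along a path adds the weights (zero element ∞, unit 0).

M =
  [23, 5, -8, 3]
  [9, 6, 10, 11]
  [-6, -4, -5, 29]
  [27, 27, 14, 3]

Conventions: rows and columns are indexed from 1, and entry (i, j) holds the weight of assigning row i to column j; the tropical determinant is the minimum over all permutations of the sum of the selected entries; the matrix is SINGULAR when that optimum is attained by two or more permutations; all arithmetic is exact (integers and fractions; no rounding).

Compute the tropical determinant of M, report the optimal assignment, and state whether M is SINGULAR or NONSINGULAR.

σ = (1, 2, 3, 4): 23 + 6 + (-5) + 3 = 27
σ = (1, 2, 4, 3): 23 + 6 + 29 + 14 = 72
σ = (1, 3, 2, 4): 23 + 10 + (-4) + 3 = 32
σ = (1, 3, 4, 2): 23 + 10 + 29 + 27 = 89
σ = (1, 4, 2, 3): 23 + 11 + (-4) + 14 = 44
σ = (1, 4, 3, 2): 23 + 11 + (-5) + 27 = 56
σ = (2, 1, 3, 4): 5 + 9 + (-5) + 3 = 12
σ = (2, 1, 4, 3): 5 + 9 + 29 + 14 = 57
σ = (2, 3, 1, 4): 5 + 10 + (-6) + 3 = 12
σ = (2, 3, 4, 1): 5 + 10 + 29 + 27 = 71
σ = (2, 4, 1, 3): 5 + 11 + (-6) + 14 = 24
σ = (2, 4, 3, 1): 5 + 11 + (-5) + 27 = 38
σ = (3, 1, 2, 4): (-8) + 9 + (-4) + 3 = 0
σ = (3, 1, 4, 2): (-8) + 9 + 29 + 27 = 57
σ = (3, 2, 1, 4): (-8) + 6 + (-6) + 3 = -5
σ = (3, 2, 4, 1): (-8) + 6 + 29 + 27 = 54
σ = (3, 4, 1, 2): (-8) + 11 + (-6) + 27 = 24
σ = (3, 4, 2, 1): (-8) + 11 + (-4) + 27 = 26
σ = (4, 1, 2, 3): 3 + 9 + (-4) + 14 = 22
σ = (4, 1, 3, 2): 3 + 9 + (-5) + 27 = 34
σ = (4, 2, 1, 3): 3 + 6 + (-6) + 14 = 17
σ = (4, 2, 3, 1): 3 + 6 + (-5) + 27 = 31
σ = (4, 3, 1, 2): 3 + 10 + (-6) + 27 = 34
σ = (4, 3, 2, 1): 3 + 10 + (-4) + 27 = 36
Optimal value attained by: σ = (3, 2, 1, 4).
Answer: det⊕(M) = -5; verdict: NONSINGULAR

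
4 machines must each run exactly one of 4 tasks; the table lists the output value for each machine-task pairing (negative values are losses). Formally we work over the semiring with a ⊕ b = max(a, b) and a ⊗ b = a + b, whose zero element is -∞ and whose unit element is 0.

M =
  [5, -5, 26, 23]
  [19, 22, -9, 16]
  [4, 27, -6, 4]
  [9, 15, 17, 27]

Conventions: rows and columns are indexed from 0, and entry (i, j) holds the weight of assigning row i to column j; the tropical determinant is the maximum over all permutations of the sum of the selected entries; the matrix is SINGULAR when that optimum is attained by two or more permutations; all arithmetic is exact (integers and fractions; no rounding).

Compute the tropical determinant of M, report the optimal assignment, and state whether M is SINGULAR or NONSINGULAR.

σ = (0, 1, 2, 3): 5 + 22 + (-6) + 27 = 48
σ = (0, 1, 3, 2): 5 + 22 + 4 + 17 = 48
σ = (0, 2, 1, 3): 5 + (-9) + 27 + 27 = 50
σ = (0, 2, 3, 1): 5 + (-9) + 4 + 15 = 15
σ = (0, 3, 1, 2): 5 + 16 + 27 + 17 = 65
σ = (0, 3, 2, 1): 5 + 16 + (-6) + 15 = 30
σ = (1, 0, 2, 3): (-5) + 19 + (-6) + 27 = 35
σ = (1, 0, 3, 2): (-5) + 19 + 4 + 17 = 35
σ = (1, 2, 0, 3): (-5) + (-9) + 4 + 27 = 17
σ = (1, 2, 3, 0): (-5) + (-9) + 4 + 9 = -1
σ = (1, 3, 0, 2): (-5) + 16 + 4 + 17 = 32
σ = (1, 3, 2, 0): (-5) + 16 + (-6) + 9 = 14
σ = (2, 0, 1, 3): 26 + 19 + 27 + 27 = 99
σ = (2, 0, 3, 1): 26 + 19 + 4 + 15 = 64
σ = (2, 1, 0, 3): 26 + 22 + 4 + 27 = 79
σ = (2, 1, 3, 0): 26 + 22 + 4 + 9 = 61
σ = (2, 3, 0, 1): 26 + 16 + 4 + 15 = 61
σ = (2, 3, 1, 0): 26 + 16 + 27 + 9 = 78
σ = (3, 0, 1, 2): 23 + 19 + 27 + 17 = 86
σ = (3, 0, 2, 1): 23 + 19 + (-6) + 15 = 51
σ = (3, 1, 0, 2): 23 + 22 + 4 + 17 = 66
σ = (3, 1, 2, 0): 23 + 22 + (-6) + 9 = 48
σ = (3, 2, 0, 1): 23 + (-9) + 4 + 15 = 33
σ = (3, 2, 1, 0): 23 + (-9) + 27 + 9 = 50
Optimal value attained by: σ = (2, 0, 1, 3).
Answer: det⊕(M) = 99; verdict: NONSINGULAR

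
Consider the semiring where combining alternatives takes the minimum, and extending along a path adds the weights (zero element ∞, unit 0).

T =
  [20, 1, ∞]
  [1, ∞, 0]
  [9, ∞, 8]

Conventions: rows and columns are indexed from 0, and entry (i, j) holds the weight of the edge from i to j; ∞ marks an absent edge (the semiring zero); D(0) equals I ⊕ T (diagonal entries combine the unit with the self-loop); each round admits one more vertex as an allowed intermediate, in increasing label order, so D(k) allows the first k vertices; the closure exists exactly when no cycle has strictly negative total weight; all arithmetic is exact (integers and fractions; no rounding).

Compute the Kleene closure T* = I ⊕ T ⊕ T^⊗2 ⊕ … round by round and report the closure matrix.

D(0):
  [0, 1, ∞]
  [1, 0, 0]
  [9, ∞, 0]
D(1):
  [0, 1, ∞]
  [1, 0, 0]
  [9, 10, 0]
D(2):
  [0, 1, 1]
  [1, 0, 0]
  [9, 10, 0]
D(3):
  [0, 1, 1]
  [1, 0, 0]
  [9, 10, 0]
Answer: T* = [[0, 1, 1], [1, 0, 0], [9, 10, 0]]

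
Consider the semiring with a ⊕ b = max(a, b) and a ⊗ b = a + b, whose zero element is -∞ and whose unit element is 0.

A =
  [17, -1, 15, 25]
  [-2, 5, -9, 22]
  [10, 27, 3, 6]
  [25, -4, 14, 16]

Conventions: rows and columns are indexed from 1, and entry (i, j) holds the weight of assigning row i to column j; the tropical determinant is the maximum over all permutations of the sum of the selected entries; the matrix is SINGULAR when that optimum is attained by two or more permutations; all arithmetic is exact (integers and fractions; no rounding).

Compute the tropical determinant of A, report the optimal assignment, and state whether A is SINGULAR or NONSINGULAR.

σ = (1, 2, 3, 4): 17 + 5 + 3 + 16 = 41
σ = (1, 2, 4, 3): 17 + 5 + 6 + 14 = 42
σ = (1, 3, 2, 4): 17 + (-9) + 27 + 16 = 51
σ = (1, 3, 4, 2): 17 + (-9) + 6 + (-4) = 10
σ = (1, 4, 2, 3): 17 + 22 + 27 + 14 = 80
σ = (1, 4, 3, 2): 17 + 22 + 3 + (-4) = 38
σ = (2, 1, 3, 4): (-1) + (-2) + 3 + 16 = 16
σ = (2, 1, 4, 3): (-1) + (-2) + 6 + 14 = 17
σ = (2, 3, 1, 4): (-1) + (-9) + 10 + 16 = 16
σ = (2, 3, 4, 1): (-1) + (-9) + 6 + 25 = 21
σ = (2, 4, 1, 3): (-1) + 22 + 10 + 14 = 45
σ = (2, 4, 3, 1): (-1) + 22 + 3 + 25 = 49
σ = (3, 1, 2, 4): 15 + (-2) + 27 + 16 = 56
σ = (3, 1, 4, 2): 15 + (-2) + 6 + (-4) = 15
σ = (3, 2, 1, 4): 15 + 5 + 10 + 16 = 46
σ = (3, 2, 4, 1): 15 + 5 + 6 + 25 = 51
σ = (3, 4, 1, 2): 15 + 22 + 10 + (-4) = 43
σ = (3, 4, 2, 1): 15 + 22 + 27 + 25 = 89
σ = (4, 1, 2, 3): 25 + (-2) + 27 + 14 = 64
σ = (4, 1, 3, 2): 25 + (-2) + 3 + (-4) = 22
σ = (4, 2, 1, 3): 25 + 5 + 10 + 14 = 54
σ = (4, 2, 3, 1): 25 + 5 + 3 + 25 = 58
σ = (4, 3, 1, 2): 25 + (-9) + 10 + (-4) = 22
σ = (4, 3, 2, 1): 25 + (-9) + 27 + 25 = 68
Optimal value attained by: σ = (3, 4, 2, 1).
Answer: det⊕(A) = 89; verdict: NONSINGULAR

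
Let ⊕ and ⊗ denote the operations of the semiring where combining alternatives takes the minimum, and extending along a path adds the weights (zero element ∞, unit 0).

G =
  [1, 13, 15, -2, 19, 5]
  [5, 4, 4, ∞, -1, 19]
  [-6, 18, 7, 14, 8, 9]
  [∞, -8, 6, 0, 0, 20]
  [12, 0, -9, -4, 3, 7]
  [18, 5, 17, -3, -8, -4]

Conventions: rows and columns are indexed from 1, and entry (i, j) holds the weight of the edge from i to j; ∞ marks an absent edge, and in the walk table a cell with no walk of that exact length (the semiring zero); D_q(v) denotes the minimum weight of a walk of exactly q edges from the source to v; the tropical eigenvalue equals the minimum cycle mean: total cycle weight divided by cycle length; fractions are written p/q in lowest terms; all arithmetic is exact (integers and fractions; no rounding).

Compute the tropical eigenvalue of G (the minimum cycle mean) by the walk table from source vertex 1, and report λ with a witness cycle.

q=0: [0, ∞, ∞, ∞, ∞, ∞]
q=1: [1, 13, 15, -2, 19, 5]
q=2: [2, -10, 4, -2, -3, 1]
q=3: [-5, -10, -12, -7, -11, -3]
q=4: [-18, -15, -20, -15, -11, -7]
q=5: [-26, -23, -20, -20, -16, -13]
q=6: [-26, -28, -25, -28, -24, -21]
Optimal cycle mean attained by: cycle 1->4->2->5->3->1, total (-2) + (-8) + (-1) + (-9) + (-6), length 5.
Answer: λ = -26/5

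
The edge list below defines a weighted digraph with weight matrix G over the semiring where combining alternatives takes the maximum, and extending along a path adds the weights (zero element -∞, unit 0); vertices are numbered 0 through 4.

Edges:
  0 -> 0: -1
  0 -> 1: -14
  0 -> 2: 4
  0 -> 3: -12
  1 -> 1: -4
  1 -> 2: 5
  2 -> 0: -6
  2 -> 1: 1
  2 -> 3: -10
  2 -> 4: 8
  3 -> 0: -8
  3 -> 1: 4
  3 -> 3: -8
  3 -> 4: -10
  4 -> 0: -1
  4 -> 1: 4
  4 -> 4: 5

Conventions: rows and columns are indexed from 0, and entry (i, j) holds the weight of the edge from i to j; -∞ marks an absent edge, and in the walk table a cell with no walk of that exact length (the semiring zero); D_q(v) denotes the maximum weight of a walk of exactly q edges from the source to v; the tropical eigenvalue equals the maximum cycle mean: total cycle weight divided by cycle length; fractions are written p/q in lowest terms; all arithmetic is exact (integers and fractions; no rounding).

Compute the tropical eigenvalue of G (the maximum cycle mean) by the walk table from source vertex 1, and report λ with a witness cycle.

q=0: [-∞, 0, -∞, -∞, -∞]
q=1: [-∞, -4, 5, -∞, -∞]
q=2: [-1, 6, 1, -5, 13]
q=3: [12, 17, 11, -9, 18]
q=4: [17, 22, 22, 1, 23]
q=5: [22, 27, 27, 12, 30]
Optimal cycle mean attained by: cycle 1->2->4->1, total 5 + 8 + 4, length 3.
Answer: λ = 17/3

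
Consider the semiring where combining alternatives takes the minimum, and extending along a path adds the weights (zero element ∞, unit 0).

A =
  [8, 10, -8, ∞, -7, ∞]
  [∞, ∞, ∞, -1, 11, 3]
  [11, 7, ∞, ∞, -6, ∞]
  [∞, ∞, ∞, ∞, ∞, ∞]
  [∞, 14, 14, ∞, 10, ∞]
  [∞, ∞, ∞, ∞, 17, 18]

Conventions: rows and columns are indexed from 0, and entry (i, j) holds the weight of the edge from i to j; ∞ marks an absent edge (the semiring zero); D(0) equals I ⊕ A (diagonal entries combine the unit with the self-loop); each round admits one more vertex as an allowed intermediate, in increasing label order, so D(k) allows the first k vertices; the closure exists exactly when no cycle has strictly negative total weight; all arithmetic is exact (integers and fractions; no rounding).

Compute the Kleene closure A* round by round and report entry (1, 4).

D(0):
  [0, 10, -8, ∞, -7, ∞]
  [∞, 0, ∞, -1, 11, 3]
  [11, 7, 0, ∞, -6, ∞]
  [∞, ∞, ∞, 0, ∞, ∞]
  [∞, 14, 14, ∞, 0, ∞]
  [∞, ∞, ∞, ∞, 17, 0]
D(1):
  [0, 10, -8, ∞, -7, ∞]
  [∞, 0, ∞, -1, 11, 3]
  [11, 7, 0, ∞, -6, ∞]
  [∞, ∞, ∞, 0, ∞, ∞]
  [∞, 14, 14, ∞, 0, ∞]
  [∞, ∞, ∞, ∞, 17, 0]
D(2):
  [0, 10, -8, 9, -7, 13]
  [∞, 0, ∞, -1, 11, 3]
  [11, 7, 0, 6, -6, 10]
  [∞, ∞, ∞, 0, ∞, ∞]
  [∞, 14, 14, 13, 0, 17]
  [∞, ∞, ∞, ∞, 17, 0]
D(3):
  [0, -1, -8, -2, -14, 2]
  [∞, 0, ∞, -1, 11, 3]
  [11, 7, 0, 6, -6, 10]
  [∞, ∞, ∞, 0, ∞, ∞]
  [25, 14, 14, 13, 0, 17]
  [∞, ∞, ∞, ∞, 17, 0]
D(4):
  [0, -1, -8, -2, -14, 2]
  [∞, 0, ∞, -1, 11, 3]
  [11, 7, 0, 6, -6, 10]
  [∞, ∞, ∞, 0, ∞, ∞]
  [25, 14, 14, 13, 0, 17]
  [∞, ∞, ∞, ∞, 17, 0]
D(5):
  [0, -1, -8, -2, -14, 2]
  [36, 0, 25, -1, 11, 3]
  [11, 7, 0, 6, -6, 10]
  [∞, ∞, ∞, 0, ∞, ∞]
  [25, 14, 14, 13, 0, 17]
  [42, 31, 31, 30, 17, 0]
D(6):
  [0, -1, -8, -2, -14, 2]
  [36, 0, 25, -1, 11, 3]
  [11, 7, 0, 6, -6, 10]
  [∞, ∞, ∞, 0, ∞, ∞]
  [25, 14, 14, 13, 0, 17]
  [42, 31, 31, 30, 17, 0]
Answer: A*[1][4] = 11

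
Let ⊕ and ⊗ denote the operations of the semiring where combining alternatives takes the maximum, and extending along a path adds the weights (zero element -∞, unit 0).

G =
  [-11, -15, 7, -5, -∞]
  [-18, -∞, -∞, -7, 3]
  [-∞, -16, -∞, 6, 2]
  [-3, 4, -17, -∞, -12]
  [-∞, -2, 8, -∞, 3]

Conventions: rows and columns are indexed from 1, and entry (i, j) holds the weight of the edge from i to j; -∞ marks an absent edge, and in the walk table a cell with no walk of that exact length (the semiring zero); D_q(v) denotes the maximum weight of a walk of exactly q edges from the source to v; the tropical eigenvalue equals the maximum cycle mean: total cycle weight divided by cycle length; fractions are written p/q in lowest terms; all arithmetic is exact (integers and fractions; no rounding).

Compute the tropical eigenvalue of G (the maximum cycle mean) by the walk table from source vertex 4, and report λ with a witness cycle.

q=0: [-∞, -∞, -∞, 0, -∞]
q=1: [-3, 4, -17, -∞, -12]
q=2: [-14, -14, 4, -3, 7]
q=3: [-6, 5, 15, 10, 10]
q=4: [7, 14, 18, 21, 17]
q=5: [18, 25, 25, 24, 20]
Optimal cycle mean attained by: cycle 2->5->3->4->2, total 3 + 8 + 6 + 4, length 4.
Answer: λ = 21/4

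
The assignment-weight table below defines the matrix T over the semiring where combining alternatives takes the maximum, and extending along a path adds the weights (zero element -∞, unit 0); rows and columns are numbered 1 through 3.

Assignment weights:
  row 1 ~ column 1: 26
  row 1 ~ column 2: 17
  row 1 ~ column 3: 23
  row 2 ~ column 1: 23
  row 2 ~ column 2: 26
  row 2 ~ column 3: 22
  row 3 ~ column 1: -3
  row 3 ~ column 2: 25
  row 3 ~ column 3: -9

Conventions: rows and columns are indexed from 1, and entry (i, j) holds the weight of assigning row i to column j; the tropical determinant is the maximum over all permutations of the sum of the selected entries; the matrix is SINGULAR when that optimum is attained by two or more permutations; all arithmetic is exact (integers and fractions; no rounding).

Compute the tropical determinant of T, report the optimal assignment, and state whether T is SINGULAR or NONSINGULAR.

σ = (1, 2, 3): 26 + 26 + (-9) = 43
σ = (1, 3, 2): 26 + 22 + 25 = 73
σ = (2, 1, 3): 17 + 23 + (-9) = 31
σ = (2, 3, 1): 17 + 22 + (-3) = 36
σ = (3, 1, 2): 23 + 23 + 25 = 71
σ = (3, 2, 1): 23 + 26 + (-3) = 46
Optimal value attained by: σ = (1, 3, 2).
Answer: det⊕(T) = 73; verdict: NONSINGULAR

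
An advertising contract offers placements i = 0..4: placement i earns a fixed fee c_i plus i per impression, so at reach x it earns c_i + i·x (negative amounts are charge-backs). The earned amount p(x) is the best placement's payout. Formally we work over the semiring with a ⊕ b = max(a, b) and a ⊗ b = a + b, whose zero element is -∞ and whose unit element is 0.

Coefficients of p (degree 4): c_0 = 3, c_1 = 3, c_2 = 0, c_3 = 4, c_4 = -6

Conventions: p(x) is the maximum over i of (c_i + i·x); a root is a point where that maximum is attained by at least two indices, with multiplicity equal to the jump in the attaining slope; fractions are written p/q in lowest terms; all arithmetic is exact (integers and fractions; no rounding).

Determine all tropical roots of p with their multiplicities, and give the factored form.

hull edge (i=0, c=3) to (i=3, c=4): slope 1/3, span 3
hull edge (i=3, c=4) to (i=4, c=-6): slope -10, span 1
Factored form: p(x) = -6 ⊗ (x ⊕ (-1/3)) ⊗ (x ⊕ (-1/3)) ⊗ (x ⊕ (-1/3)) ⊗ (x ⊕ 10)
Answer: roots = -1/3 (mult 3), 10 (mult 1)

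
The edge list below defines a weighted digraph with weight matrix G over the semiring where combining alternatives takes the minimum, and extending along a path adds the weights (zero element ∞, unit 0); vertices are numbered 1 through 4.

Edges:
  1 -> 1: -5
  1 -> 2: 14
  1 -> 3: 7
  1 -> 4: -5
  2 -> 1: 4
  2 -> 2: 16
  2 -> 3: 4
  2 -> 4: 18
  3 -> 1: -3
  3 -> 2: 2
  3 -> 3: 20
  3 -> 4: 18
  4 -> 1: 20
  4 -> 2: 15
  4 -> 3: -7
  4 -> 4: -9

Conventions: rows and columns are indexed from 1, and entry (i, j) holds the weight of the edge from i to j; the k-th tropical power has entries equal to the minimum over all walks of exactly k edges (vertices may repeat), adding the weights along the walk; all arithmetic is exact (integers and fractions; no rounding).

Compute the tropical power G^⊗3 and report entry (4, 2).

G^⊗2:
  [-10, 9, -12, -14]
  [-1, 6, 11, -1]
  [-8, 11, 4, -8]
  [-10, -5, -16, -18]
G^⊗3:
  [-15, -10, -21, -23]
  [-6, 13, -8, -10]
  [-13, 6, -15, -17]
  [-19, -14, -25, -27]
Key observation: the optimum is the walk 4->4->3->2, with weight (-9) + (-7) + 2 = -14.
Optimal value attained by: walk 4->4->3->2.
Answer: (G^⊗3)[4][2] = -14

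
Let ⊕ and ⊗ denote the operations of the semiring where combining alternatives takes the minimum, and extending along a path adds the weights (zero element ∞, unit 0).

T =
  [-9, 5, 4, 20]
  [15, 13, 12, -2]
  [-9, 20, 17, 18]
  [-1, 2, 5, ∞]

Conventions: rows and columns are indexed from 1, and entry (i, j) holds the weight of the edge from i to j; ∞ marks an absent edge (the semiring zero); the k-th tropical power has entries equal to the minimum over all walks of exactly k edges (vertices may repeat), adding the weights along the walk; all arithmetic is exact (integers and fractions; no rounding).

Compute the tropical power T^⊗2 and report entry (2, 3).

T^⊗2:
  [-18, -4, -5, 3]
  [-3, 0, 3, 11]
  [-18, -4, -5, 11]
  [-10, 4, 3, 0]
Key observation: the optimum is the walk 2->4->3, with weight (-2) + 5 = 3.
Optimal value attained by: walk 2->4->3.
Answer: (T^⊗2)[2][3] = 3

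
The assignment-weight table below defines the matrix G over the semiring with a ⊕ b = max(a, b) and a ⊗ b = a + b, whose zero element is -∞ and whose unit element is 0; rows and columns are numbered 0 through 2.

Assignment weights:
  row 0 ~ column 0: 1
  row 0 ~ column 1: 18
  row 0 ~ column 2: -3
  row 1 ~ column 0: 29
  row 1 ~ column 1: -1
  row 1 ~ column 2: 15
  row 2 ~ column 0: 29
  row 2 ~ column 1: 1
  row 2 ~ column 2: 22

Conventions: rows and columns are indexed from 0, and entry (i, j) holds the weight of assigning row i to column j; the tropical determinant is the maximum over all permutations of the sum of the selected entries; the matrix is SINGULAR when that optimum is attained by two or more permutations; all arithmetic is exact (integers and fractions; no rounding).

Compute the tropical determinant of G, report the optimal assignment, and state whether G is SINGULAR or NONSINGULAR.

σ = (0, 1, 2): 1 + (-1) + 22 = 22
σ = (0, 2, 1): 1 + 15 + 1 = 17
σ = (1, 0, 2): 18 + 29 + 22 = 69
σ = (1, 2, 0): 18 + 15 + 29 = 62
σ = (2, 0, 1): (-3) + 29 + 1 = 27
σ = (2, 1, 0): (-3) + (-1) + 29 = 25
Optimal value attained by: σ = (1, 0, 2).
Answer: det⊕(G) = 69; verdict: NONSINGULAR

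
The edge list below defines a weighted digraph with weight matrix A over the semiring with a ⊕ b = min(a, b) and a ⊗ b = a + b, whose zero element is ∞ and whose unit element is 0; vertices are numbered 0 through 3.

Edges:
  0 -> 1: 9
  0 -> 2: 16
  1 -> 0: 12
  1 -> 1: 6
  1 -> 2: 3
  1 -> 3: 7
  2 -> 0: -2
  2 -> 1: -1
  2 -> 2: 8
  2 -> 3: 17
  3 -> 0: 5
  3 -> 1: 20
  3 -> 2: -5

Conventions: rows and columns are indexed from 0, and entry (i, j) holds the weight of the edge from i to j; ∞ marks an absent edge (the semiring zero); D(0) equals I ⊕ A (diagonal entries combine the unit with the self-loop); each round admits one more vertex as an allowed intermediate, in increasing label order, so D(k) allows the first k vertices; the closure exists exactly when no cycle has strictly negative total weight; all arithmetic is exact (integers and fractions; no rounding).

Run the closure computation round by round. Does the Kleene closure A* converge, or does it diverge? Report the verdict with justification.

D(0):
  [0, 9, 16, ∞]
  [12, 0, 3, 7]
  [-2, -1, 0, 17]
  [5, 20, -5, 0]
D(1):
  [0, 9, 16, ∞]
  [12, 0, 3, 7]
  [-2, -1, 0, 17]
  [5, 14, -5, 0]
D(2):
  [0, 9, 12, 16]
  [12, 0, 3, 7]
  [-2, -1, 0, 6]
  [5, 14, -5, 0]
D(3):
  [0, 9, 12, 16]
  [1, 0, 3, 7]
  [-2, -1, 0, 6]
  [-7, -6, -5, 0]
D(4):
  [0, 9, 11, 16]
  [0, 0, 2, 7]
  [-2, -1, 0, 6]
  [-7, -6, -5, 0]
Key observation: every diagonal entry stays at the unit through all rounds, so no improving cycle exists.
Answer: CONVERGES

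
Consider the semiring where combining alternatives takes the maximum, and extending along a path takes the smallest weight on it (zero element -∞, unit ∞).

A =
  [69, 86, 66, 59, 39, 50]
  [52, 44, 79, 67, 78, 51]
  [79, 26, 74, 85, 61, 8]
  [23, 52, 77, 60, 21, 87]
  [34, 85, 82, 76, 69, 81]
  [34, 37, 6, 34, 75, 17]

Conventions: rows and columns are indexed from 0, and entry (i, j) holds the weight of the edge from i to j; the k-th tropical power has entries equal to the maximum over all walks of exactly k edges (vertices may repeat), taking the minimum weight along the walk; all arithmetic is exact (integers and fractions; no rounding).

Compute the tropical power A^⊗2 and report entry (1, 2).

A^⊗2:
  [69, 69, 79, 67, 78, 59]
  [79, 78, 78, 79, 69, 78]
  [74, 79, 77, 74, 61, 85]
  [77, 52, 74, 77, 75, 60]
  [79, 69, 79, 82, 78, 76]
  [37, 75, 75, 75, 69, 75]
Key observation: the optimum is the walk 1->4->2, with weight 78 min 82 = 78.
Optimal value attained by: walk 1->4->2.
Answer: (A^⊗2)[1][2] = 78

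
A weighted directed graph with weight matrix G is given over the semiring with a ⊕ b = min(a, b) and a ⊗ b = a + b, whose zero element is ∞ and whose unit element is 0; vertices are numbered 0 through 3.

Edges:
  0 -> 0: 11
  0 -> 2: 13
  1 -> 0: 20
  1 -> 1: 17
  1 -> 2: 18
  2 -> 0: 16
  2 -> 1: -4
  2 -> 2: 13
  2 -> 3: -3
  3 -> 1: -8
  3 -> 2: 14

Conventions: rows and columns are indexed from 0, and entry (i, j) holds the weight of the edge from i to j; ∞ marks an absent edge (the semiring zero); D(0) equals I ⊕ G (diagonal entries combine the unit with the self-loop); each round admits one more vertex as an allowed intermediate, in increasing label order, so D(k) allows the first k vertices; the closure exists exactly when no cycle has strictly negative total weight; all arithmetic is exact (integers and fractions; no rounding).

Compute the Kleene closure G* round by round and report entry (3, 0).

D(0):
  [0, ∞, 13, ∞]
  [20, 0, 18, ∞]
  [16, -4, 0, -3]
  [∞, -8, 14, 0]
D(1):
  [0, ∞, 13, ∞]
  [20, 0, 18, ∞]
  [16, -4, 0, -3]
  [∞, -8, 14, 0]
D(2):
  [0, ∞, 13, ∞]
  [20, 0, 18, ∞]
  [16, -4, 0, -3]
  [12, -8, 10, 0]
D(3):
  [0, 9, 13, 10]
  [20, 0, 18, 15]
  [16, -4, 0, -3]
  [12, -8, 10, 0]
D(4):
  [0, 2, 13, 10]
  [20, 0, 18, 15]
  [9, -11, 0, -3]
  [12, -8, 10, 0]
Answer: G*[3][0] = 12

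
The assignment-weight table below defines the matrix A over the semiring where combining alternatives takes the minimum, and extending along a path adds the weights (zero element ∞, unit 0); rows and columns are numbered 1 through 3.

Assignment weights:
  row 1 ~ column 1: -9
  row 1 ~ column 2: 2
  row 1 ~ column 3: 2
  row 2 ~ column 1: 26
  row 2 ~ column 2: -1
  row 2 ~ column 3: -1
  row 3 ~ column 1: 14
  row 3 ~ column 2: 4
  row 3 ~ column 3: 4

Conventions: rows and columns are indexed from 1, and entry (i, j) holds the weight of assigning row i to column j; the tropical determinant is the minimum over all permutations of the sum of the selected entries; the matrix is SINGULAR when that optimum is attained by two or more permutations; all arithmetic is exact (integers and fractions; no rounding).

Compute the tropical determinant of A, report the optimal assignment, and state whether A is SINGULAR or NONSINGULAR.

σ = (1, 2, 3): (-9) + (-1) + 4 = -6
σ = (1, 3, 2): (-9) + (-1) + 4 = -6
σ = (2, 1, 3): 2 + 26 + 4 = 32
σ = (2, 3, 1): 2 + (-1) + 14 = 15
σ = (3, 1, 2): 2 + 26 + 4 = 32
σ = (3, 2, 1): 2 + (-1) + 14 = 15
Optimal value attained by: σ = (1, 2, 3).
Answer: det⊕(A) = -6; verdict: SINGULAR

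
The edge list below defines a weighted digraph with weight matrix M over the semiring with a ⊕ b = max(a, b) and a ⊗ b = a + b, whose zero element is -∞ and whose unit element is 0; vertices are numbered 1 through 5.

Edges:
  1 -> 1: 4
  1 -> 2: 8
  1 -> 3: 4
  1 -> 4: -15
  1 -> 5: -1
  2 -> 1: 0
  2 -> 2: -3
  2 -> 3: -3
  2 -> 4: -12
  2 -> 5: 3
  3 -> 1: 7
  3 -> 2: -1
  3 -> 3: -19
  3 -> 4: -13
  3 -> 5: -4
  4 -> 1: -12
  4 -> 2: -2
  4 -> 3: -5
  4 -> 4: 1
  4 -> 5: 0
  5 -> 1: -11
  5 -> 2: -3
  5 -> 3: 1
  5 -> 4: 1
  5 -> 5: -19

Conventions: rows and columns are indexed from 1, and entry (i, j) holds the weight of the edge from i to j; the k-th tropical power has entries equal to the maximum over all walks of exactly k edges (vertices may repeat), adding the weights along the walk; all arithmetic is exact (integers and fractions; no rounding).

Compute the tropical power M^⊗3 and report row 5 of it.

M^⊗2:
  [11, 12, 8, 0, 11]
  [4, 8, 4, 4, 0]
  [11, 15, 11, -3, 6]
  [2, -1, 1, 2, 1]
  [8, 0, -4, 2, 1]
M^⊗3:
  [15, 19, 15, 12, 15]
  [11, 12, 8, 5, 11]
  [18, 19, 15, 7, 18]
  [8, 10, 6, 3, 2]
  [12, 16, 12, 3, 7]
Answer: row 5 of M^⊗3 = [12, 16, 12, 3, 7]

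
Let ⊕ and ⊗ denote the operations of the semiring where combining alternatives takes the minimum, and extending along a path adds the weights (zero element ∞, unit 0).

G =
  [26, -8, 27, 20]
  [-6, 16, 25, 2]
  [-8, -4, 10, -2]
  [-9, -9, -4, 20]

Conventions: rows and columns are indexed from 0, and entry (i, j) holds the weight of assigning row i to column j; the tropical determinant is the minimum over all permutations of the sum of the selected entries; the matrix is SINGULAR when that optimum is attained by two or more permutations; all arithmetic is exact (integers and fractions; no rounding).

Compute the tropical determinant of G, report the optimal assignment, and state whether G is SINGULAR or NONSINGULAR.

σ = (0, 1, 2, 3): 26 + 16 + 10 + 20 = 72
σ = (0, 1, 3, 2): 26 + 16 + (-2) + (-4) = 36
σ = (0, 2, 1, 3): 26 + 25 + (-4) + 20 = 67
σ = (0, 2, 3, 1): 26 + 25 + (-2) + (-9) = 40
σ = (0, 3, 1, 2): 26 + 2 + (-4) + (-4) = 20
σ = (0, 3, 2, 1): 26 + 2 + 10 + (-9) = 29
σ = (1, 0, 2, 3): (-8) + (-6) + 10 + 20 = 16
σ = (1, 0, 3, 2): (-8) + (-6) + (-2) + (-4) = -20
σ = (1, 2, 0, 3): (-8) + 25 + (-8) + 20 = 29
σ = (1, 2, 3, 0): (-8) + 25 + (-2) + (-9) = 6
σ = (1, 3, 0, 2): (-8) + 2 + (-8) + (-4) = -18
σ = (1, 3, 2, 0): (-8) + 2 + 10 + (-9) = -5
σ = (2, 0, 1, 3): 27 + (-6) + (-4) + 20 = 37
σ = (2, 0, 3, 1): 27 + (-6) + (-2) + (-9) = 10
σ = (2, 1, 0, 3): 27 + 16 + (-8) + 20 = 55
σ = (2, 1, 3, 0): 27 + 16 + (-2) + (-9) = 32
σ = (2, 3, 0, 1): 27 + 2 + (-8) + (-9) = 12
σ = (2, 3, 1, 0): 27 + 2 + (-4) + (-9) = 16
σ = (3, 0, 1, 2): 20 + (-6) + (-4) + (-4) = 6
σ = (3, 0, 2, 1): 20 + (-6) + 10 + (-9) = 15
σ = (3, 1, 0, 2): 20 + 16 + (-8) + (-4) = 24
σ = (3, 1, 2, 0): 20 + 16 + 10 + (-9) = 37
σ = (3, 2, 0, 1): 20 + 25 + (-8) + (-9) = 28
σ = (3, 2, 1, 0): 20 + 25 + (-4) + (-9) = 32
Optimal value attained by: σ = (1, 0, 3, 2).
Answer: det⊕(G) = -20; verdict: NONSINGULAR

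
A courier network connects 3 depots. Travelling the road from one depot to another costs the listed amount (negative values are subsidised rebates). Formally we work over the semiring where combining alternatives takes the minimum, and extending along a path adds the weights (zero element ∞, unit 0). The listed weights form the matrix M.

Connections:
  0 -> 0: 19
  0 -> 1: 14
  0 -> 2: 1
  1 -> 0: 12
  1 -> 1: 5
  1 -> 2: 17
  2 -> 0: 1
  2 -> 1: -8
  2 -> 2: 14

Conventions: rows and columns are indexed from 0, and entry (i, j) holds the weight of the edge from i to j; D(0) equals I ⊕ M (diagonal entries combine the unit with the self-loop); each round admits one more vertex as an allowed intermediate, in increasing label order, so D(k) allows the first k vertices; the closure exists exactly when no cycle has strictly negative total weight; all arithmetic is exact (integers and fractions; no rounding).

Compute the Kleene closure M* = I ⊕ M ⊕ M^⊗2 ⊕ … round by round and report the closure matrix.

D(0):
  [0, 14, 1]
  [12, 0, 17]
  [1, -8, 0]
D(1):
  [0, 14, 1]
  [12, 0, 13]
  [1, -8, 0]
D(2):
  [0, 14, 1]
  [12, 0, 13]
  [1, -8, 0]
D(3):
  [0, -7, 1]
  [12, 0, 13]
  [1, -8, 0]
Answer: M* = [[0, -7, 1], [12, 0, 13], [1, -8, 0]]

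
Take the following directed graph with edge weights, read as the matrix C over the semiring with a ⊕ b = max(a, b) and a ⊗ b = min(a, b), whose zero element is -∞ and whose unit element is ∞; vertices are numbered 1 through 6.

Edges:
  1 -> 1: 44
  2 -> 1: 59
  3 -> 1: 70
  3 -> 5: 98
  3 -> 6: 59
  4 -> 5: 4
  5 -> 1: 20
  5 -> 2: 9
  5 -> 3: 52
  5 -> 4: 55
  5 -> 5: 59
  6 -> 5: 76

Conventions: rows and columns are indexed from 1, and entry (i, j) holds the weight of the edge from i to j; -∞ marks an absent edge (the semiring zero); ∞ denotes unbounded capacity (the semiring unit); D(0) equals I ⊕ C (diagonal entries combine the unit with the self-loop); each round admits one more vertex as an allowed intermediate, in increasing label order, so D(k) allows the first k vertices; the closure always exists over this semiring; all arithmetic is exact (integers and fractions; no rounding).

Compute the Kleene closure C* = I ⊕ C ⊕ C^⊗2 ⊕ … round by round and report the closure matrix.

D(0):
  [∞, -∞, -∞, -∞, -∞, -∞]
  [59, ∞, -∞, -∞, -∞, -∞]
  [70, -∞, ∞, -∞, 98, 59]
  [-∞, -∞, -∞, ∞, 4, -∞]
  [20, 9, 52, 55, ∞, -∞]
  [-∞, -∞, -∞, -∞, 76, ∞]
D(1):
  [∞, -∞, -∞, -∞, -∞, -∞]
  [59, ∞, -∞, -∞, -∞, -∞]
  [70, -∞, ∞, -∞, 98, 59]
  [-∞, -∞, -∞, ∞, 4, -∞]
  [20, 9, 52, 55, ∞, -∞]
  [-∞, -∞, -∞, -∞, 76, ∞]
D(2):
  [∞, -∞, -∞, -∞, -∞, -∞]
  [59, ∞, -∞, -∞, -∞, -∞]
  [70, -∞, ∞, -∞, 98, 59]
  [-∞, -∞, -∞, ∞, 4, -∞]
  [20, 9, 52, 55, ∞, -∞]
  [-∞, -∞, -∞, -∞, 76, ∞]
D(3):
  [∞, -∞, -∞, -∞, -∞, -∞]
  [59, ∞, -∞, -∞, -∞, -∞]
  [70, -∞, ∞, -∞, 98, 59]
  [-∞, -∞, -∞, ∞, 4, -∞]
  [52, 9, 52, 55, ∞, 52]
  [-∞, -∞, -∞, -∞, 76, ∞]
D(4):
  [∞, -∞, -∞, -∞, -∞, -∞]
  [59, ∞, -∞, -∞, -∞, -∞]
  [70, -∞, ∞, -∞, 98, 59]
  [-∞, -∞, -∞, ∞, 4, -∞]
  [52, 9, 52, 55, ∞, 52]
  [-∞, -∞, -∞, -∞, 76, ∞]
D(5):
  [∞, -∞, -∞, -∞, -∞, -∞]
  [59, ∞, -∞, -∞, -∞, -∞]
  [70, 9, ∞, 55, 98, 59]
  [4, 4, 4, ∞, 4, 4]
  [52, 9, 52, 55, ∞, 52]
  [52, 9, 52, 55, 76, ∞]
D(6):
  [∞, -∞, -∞, -∞, -∞, -∞]
  [59, ∞, -∞, -∞, -∞, -∞]
  [70, 9, ∞, 55, 98, 59]
  [4, 4, 4, ∞, 4, 4]
  [52, 9, 52, 55, ∞, 52]
  [52, 9, 52, 55, 76, ∞]
Answer: C* = [[∞, -∞, -∞, -∞, -∞, -∞], [59, ∞, -∞, -∞, -∞, -∞], [70, 9, ∞, 55, 98, 59], [4, 4, 4, ∞, 4, 4], [52, 9, 52, 55, ∞, 52], [52, 9, 52, 55, 76, ∞]]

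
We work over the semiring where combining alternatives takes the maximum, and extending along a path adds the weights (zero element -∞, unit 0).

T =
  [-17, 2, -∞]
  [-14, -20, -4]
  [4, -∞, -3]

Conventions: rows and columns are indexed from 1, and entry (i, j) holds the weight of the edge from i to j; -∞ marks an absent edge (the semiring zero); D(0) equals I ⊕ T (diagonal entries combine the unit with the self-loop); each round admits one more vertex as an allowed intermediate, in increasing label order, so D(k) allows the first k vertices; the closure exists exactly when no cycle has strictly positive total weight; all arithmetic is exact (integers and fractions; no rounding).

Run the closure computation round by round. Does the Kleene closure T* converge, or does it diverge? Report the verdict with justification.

D(0):
  [0, 2, -∞]
  [-14, 0, -4]
  [4, -∞, 0]
D(1):
  [0, 2, -∞]
  [-14, 0, -4]
  [4, 6, 0]
Detection: at round 2, diagonal entry (3, 3) turns strictly positive.
Key observation: the cycle 3->1->2->3 has total weight 4 + 2 + (-4), which is strictly positive.
Answer: DIVERGES — positive cycle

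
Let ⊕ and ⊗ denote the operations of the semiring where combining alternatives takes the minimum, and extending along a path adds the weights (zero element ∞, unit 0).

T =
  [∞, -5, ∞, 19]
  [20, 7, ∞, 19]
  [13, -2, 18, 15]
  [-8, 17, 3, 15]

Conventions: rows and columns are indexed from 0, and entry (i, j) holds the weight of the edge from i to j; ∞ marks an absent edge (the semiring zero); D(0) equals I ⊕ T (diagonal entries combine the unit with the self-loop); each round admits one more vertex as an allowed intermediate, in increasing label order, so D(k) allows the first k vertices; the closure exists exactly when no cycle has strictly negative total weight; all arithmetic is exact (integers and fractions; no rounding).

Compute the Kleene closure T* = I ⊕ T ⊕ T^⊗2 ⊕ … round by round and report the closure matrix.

D(0):
  [0, -5, ∞, 19]
  [20, 0, ∞, 19]
  [13, -2, 0, 15]
  [-8, 17, 3, 0]
D(1):
  [0, -5, ∞, 19]
  [20, 0, ∞, 19]
  [13, -2, 0, 15]
  [-8, -13, 3, 0]
D(2):
  [0, -5, ∞, 14]
  [20, 0, ∞, 19]
  [13, -2, 0, 15]
  [-8, -13, 3, 0]
D(3):
  [0, -5, ∞, 14]
  [20, 0, ∞, 19]
  [13, -2, 0, 15]
  [-8, -13, 3, 0]
D(4):
  [0, -5, 17, 14]
  [11, 0, 22, 19]
  [7, -2, 0, 15]
  [-8, -13, 3, 0]
Answer: T* = [[0, -5, 17, 14], [11, 0, 22, 19], [7, -2, 0, 15], [-8, -13, 3, 0]]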